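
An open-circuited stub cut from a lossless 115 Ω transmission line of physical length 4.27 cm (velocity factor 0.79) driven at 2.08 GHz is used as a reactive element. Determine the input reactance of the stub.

λ = v/f = 0.79·c / 2.08 GHz = 0.114 m
βl = 2π·l/λ = 2π × 0.375 = 135°
tan(βl) = -1
For an open-circuited stub, Z_in = −jZ_0·cot(βl) = −jZ_0/tan(βl)

X_in ≈ 115 Ω (inductive)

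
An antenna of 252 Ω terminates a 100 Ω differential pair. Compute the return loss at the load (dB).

RL ≈ 7.29 dB

Γ = (252 − 100)/(252 + 100) = 0.432
RL = −20·log₁₀|Γ| = −20·log₁₀(0.432)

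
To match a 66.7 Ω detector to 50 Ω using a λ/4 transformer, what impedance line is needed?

Z_qwt ≈ 57.7 Ω

Z_qwt = √(Z_0·R_L) = √(50 × 66.7) = √3335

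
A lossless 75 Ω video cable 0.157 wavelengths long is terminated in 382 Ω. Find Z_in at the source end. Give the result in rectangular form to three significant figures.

Z_in ≈ 20.8 − j46.9 Ω

βl = 2π × 0.157 = 56.5°
tan(βl) = tan(56.5°) = 1.51
Z_in = Z_0·(Z_L + jZ_0·tanβl)/(Z_0 + jZ_L·tanβl)
     = 75·(382 + j113)/(75 + j578)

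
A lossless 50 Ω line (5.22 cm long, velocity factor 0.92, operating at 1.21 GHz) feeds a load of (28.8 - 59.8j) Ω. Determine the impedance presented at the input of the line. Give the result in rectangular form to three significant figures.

λ = v/f = 0.92·c / 1.21 GHz = 0.228 m
βl = 2π·l/λ = 2π × 0.229 = 82.4°
tan(βl) = tan(82.4°) = 7.48
Z_in = Z_0·(Z_L + jZ_0·tanβl)/(Z_0 + jZ_L·tanβl)
     = 50·(28.8 + j314)/(497 + j215)

Z_in ≈ 14 + j25.5 Ω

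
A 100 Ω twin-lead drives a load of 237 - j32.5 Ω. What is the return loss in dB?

Γ = (137 − j32.5)/(337 − j32.5), |Γ| = 0.416
RL = −20·log₁₀|Γ| = −20·log₁₀(0.416)

RL ≈ 7.62 dB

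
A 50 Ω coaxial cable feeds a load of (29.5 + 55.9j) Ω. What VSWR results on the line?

VSWR ≈ 4.16

Γ = (Z_L − Z_0)/(Z_L + Z_0) = (-20.5 + j55.9)/(79.5 + j55.9)
|Γ| = 59.5/97.2 = 0.613
VSWR = (1 + |Γ|)/(1 − |Γ|) = 1.61/0.387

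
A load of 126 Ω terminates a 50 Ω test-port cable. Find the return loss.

RL ≈ 7.29 dB

Γ = (126 − 50)/(126 + 50) = 0.432
RL = −20·log₁₀|Γ| = −20·log₁₀(0.432)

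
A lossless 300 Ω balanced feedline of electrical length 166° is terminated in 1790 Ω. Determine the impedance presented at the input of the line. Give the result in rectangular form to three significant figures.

Z_in ≈ 592 + j805 Ω

tan(βl) = tan(166°) = -0.249
Z_in = Z_0·(Z_L + jZ_0·tanβl)/(Z_0 + jZ_L·tanβl)
     = 300·(1790 − j74.8)/(300 − j446)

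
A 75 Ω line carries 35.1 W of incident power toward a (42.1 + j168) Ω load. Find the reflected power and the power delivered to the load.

|Γ| = |(-32.9 + j168)/(117.1 + j168)| = 0.836
|Γ|² = 0.699
P_refl = |Γ|²·P_inc = 24.5 W, P_del = (1 − |Γ|²)·P_inc = 10.6 W

P_reflected ≈ 24.5 W; P_delivered ≈ 10.6 W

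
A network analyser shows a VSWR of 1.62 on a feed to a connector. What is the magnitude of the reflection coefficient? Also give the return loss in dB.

|Γ| = (S − 1)/(S + 1) = (1.62 − 1)/(1.62 + 1) = 0.62/2.62
RL = −20·log₁₀|Γ| = −20·log₁₀(0.237)

|Γ| ≈ 0.237; return loss ≈ 12.5 dB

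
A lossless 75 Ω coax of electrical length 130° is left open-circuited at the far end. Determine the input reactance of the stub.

X_in ≈ 62.9 Ω (inductive)

tan(βl) = -1.19
For an open-circuited stub, Z_in = −jZ_0·cot(βl) = −jZ_0/tan(βl)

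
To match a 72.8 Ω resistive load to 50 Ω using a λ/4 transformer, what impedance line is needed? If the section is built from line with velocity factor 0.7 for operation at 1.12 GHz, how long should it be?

Z_qwt ≈ 60.3 Ω; length ≈ 4.69 cm

Z_qwt = √(Z_0·R_L) = √(50 × 72.8) = √3640
λ = 0.7·c/f = 0.188 m, so l = λ/4 = 0.0469 m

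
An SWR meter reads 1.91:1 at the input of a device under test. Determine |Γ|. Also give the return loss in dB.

|Γ| = (S − 1)/(S + 1) = (1.91 − 1)/(1.91 + 1) = 0.91/2.91
RL = −20·log₁₀|Γ| = −20·log₁₀(0.313)

|Γ| ≈ 0.313; return loss ≈ 10.1 dB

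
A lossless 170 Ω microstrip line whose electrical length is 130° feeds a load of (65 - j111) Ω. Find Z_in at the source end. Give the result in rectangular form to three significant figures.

tan(βl) = tan(130°) = -1.19
Z_in = Z_0·(Z_L + jZ_0·tanβl)/(Z_0 + jZ_L·tanβl)
     = 170·(65 − j314)/(37.7 − j77.5)

Z_in ≈ 612 − j156 Ω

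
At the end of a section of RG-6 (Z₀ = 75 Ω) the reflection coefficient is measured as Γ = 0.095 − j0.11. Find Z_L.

Z_L = Z_0·(1 + Γ)/(1 − Γ) = 75·(1.09 − j0.11)/(0.905 + j0.11)

Z_L ≈ 88.3 − j19.9 Ω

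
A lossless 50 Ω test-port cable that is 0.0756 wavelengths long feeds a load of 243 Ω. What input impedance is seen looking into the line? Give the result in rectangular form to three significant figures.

Z_in ≈ 42.4 − j80.3 Ω

βl = 2π × 0.0756 = 27.2°
tan(βl) = tan(27.2°) = 0.514
Z_in = Z_0·(Z_L + jZ_0·tanβl)/(Z_0 + jZ_L·tanβl)
     = 50·(243 + j25.7)/(50 + j125)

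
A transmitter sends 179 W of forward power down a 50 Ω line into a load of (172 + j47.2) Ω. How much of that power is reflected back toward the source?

P_reflected ≈ 59.5 W

|Γ| = |(122 + j47.2)/(222 + j47.2)| = 0.576
|Γ|² = 0.332
P_refl = |Γ|²·P_inc = 59.5 W, P_del = (1 − |Γ|²)·P_inc = 120 W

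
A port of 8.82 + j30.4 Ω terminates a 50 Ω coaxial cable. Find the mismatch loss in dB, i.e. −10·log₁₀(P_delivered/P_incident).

mismatch loss ≈ 3.95 dB

Γ = (-41.18 + j30.4)/(58.82 + j30.4), |Γ| = 0.773
|Γ|² = 0.598, so P_del/P_inc = 1 − |Γ|² = 0.402
ML = −10·log₁₀(1 − |Γ|²)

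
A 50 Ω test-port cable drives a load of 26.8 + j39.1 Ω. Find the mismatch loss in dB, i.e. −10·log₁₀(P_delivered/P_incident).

Γ = (-23.2 + j39.1)/(76.8 + j39.1), |Γ| = 0.528
|Γ|² = 0.278, so P_del/P_inc = 1 − |Γ|² = 0.722
ML = −10·log₁₀(1 − |Γ|²)

mismatch loss ≈ 1.42 dB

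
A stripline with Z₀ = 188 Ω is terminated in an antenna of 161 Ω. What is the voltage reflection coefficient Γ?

Γ = -0.0774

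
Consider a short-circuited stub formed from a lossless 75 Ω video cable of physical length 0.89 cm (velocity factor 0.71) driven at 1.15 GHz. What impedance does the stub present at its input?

Z_in ≈ +j23.4 Ω

λ = v/f = 0.71·c / 1.15 GHz = 0.185 m
βl = 2π·l/λ = 2π × 0.0481 = 17.3°
tan(βl) = 0.311
For a short-circuited stub, Z_in = jZ_0·tan(βl)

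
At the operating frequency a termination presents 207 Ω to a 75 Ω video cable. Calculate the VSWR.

VSWR ≈ 2.76

Γ = (207 − 75)/(207 + 75) = 0.468
VSWR = (1 + 0.468)/(1 − 0.468)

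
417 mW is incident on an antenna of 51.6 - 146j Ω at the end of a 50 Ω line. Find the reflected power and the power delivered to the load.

P_reflected ≈ 281 mW; P_delivered ≈ 136 mW

|Γ| = |(1.6 − j146)/(101.6 − j146)| = 0.821
|Γ|² = 0.674
P_refl = |Γ|²·P_inc = 281 mW, P_del = (1 − |Γ|²)·P_inc = 136 mW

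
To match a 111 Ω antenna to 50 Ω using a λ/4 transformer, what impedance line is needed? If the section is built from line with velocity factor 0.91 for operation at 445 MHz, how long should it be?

Z_qwt ≈ 74.5 Ω; length ≈ 15.3 cm

Z_qwt = √(Z_0·R_L) = √(50 × 111) = √5550
λ = 0.91·c/f = 0.613 m, so l = λ/4 = 0.153 m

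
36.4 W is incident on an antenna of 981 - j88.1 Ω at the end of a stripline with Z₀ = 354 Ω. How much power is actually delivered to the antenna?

|Γ| = |(627 − j88.1)/(1335 − j88.1)| = 0.473
|Γ|² = 0.224
P_refl = |Γ|²·P_inc = 8.15 W, P_del = (1 − |Γ|²)·P_inc = 28.2 W

P_delivered ≈ 28.2 W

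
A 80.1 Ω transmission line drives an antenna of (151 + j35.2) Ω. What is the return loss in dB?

Γ = (70.9 + j35.2)/(231.1 + j35.2), |Γ| = 0.339
RL = −20·log₁₀|Γ| = −20·log₁₀(0.339)

RL ≈ 9.41 dB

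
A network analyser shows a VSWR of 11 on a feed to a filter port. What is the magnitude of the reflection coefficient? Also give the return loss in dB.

|Γ| ≈ 0.833; return loss ≈ 1.58 dB

|Γ| = (S − 1)/(S + 1) = (11 − 1)/(11 + 1) = 10/12
RL = −20·log₁₀|Γ| = −20·log₁₀(0.833)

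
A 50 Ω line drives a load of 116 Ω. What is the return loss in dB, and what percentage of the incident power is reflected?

RL ≈ 8.01 dB; 15.8% of incident power reflected

Γ = (116 − 50)/(116 + 50) = 0.398
RL = −20·log₁₀(0.398) = 8.01 dB
P_refl/P_inc = |Γ|² = 0.158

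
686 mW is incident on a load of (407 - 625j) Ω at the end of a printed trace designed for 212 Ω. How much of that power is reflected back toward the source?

|Γ| = |(195 − j625)/(619 − j625)| = 0.744
|Γ|² = 0.554
P_refl = |Γ|²·P_inc = 380 mW, P_del = (1 − |Γ|²)·P_inc = 306 mW

P_reflected ≈ 380 mW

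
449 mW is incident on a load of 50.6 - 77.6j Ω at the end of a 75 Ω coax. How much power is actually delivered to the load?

|Γ| = |(-24.4 − j77.6)/(125.6 − j77.6)| = 0.551
|Γ|² = 0.304
P_refl = |Γ|²·P_inc = 136 mW, P_del = (1 − |Γ|²)·P_inc = 313 mW

P_delivered ≈ 313 mW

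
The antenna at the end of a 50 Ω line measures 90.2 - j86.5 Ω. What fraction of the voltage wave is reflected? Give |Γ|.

Γ = (Z_L − Z_0)/(Z_L + Z_0) = (40.2 − j86.5)/(140.2 − j86.5)
|Γ| = 95.4/165

|Γ| ≈ 0.579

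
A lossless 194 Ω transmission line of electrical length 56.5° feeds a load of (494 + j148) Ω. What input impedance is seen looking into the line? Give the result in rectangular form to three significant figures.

Z_in ≈ 109 − j133 Ω

tan(βl) = tan(56.5°) = 1.51
Z_in = Z_0·(Z_L + jZ_0·tanβl)/(Z_0 + jZ_L·tanβl)
     = 194·(494 + j441)/(-29.6 + j746)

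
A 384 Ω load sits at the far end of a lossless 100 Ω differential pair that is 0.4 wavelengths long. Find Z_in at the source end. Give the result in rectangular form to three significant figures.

βl = 2π × 0.4 = 144°
tan(βl) = tan(144°) = -0.727
Z_in = Z_0·(Z_L + jZ_0·tanβl)/(Z_0 + jZ_L·tanβl)
     = 100·(384 − j72.7)/(100 − j279)

Z_in ≈ 66.8 + j114 Ω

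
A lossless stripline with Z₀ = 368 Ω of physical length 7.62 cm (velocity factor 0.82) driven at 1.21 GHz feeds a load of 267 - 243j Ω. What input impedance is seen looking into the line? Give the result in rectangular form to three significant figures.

Z_in ≈ 832 − j19.7 Ω

λ = v/f = 0.82·c / 1.21 GHz = 0.203 m
βl = 2π·l/λ = 2π × 0.375 = 135°
tan(βl) = tan(135°) = -1
Z_in = Z_0·(Z_L + jZ_0·tanβl)/(Z_0 + jZ_L·tanβl)
     = 368·(267 − j612)/(124 − j268)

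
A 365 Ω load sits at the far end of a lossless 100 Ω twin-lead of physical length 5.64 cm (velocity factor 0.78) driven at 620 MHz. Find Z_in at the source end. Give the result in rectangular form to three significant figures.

λ = v/f = 0.78·c / 620 MHz = 0.377 m
βl = 2π·l/λ = 2π × 0.149 = 53.8°
tan(βl) = tan(53.8°) = 1.37
Z_in = Z_0·(Z_L + jZ_0·tanβl)/(Z_0 + jZ_L·tanβl)
     = 100·(365 + j137)/(100 + j499)

Z_in ≈ 40.4 − j65.1 Ω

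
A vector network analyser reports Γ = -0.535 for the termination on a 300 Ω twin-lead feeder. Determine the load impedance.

Z_L = Z_0·(1 + Γ)/(1 − Γ) = 300·(0.465)/(1.54)

Z_L ≈ 90.9 Ω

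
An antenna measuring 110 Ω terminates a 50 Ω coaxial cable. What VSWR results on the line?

VSWR ≈ 2.2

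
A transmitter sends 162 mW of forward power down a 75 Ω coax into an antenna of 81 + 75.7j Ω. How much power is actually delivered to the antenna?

P_delivered ≈ 131 mW

|Γ| = |(6 + j75.7)/(156 + j75.7)| = 0.438
|Γ|² = 0.192
P_refl = |Γ|²·P_inc = 31.1 mW, P_del = (1 − |Γ|²)·P_inc = 131 mW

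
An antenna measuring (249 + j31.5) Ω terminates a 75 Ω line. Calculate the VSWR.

Γ = (Z_L − Z_0)/(Z_L + Z_0) = (174 + j31.5)/(324 + j31.5)
|Γ| = 177/326 = 0.543
VSWR = (1 + |Γ|)/(1 − |Γ|) = 1.54/0.457

VSWR ≈ 3.38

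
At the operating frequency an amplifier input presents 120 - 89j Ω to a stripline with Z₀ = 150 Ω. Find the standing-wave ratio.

Γ = (Z_L − Z_0)/(Z_L + Z_0) = (-30 − j89)/(270 − j89)
|Γ| = 93.9/284 = 0.33
VSWR = (1 + |Γ|)/(1 − |Γ|) = 1.33/0.67

VSWR ≈ 1.99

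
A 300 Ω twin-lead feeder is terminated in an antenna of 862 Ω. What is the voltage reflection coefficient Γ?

Γ = 0.484

Γ = (Z_L − Z_0)/(Z_L + Z_0) = (862 − 300)/(862 + 300) = 562/1162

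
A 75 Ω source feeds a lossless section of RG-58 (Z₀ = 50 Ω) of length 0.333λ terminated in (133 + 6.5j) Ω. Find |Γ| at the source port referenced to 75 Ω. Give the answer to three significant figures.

|Γ| ≈ 0.558

βl = 2π × 0.333 = 120°
tan(βl) = -1.74
Z_in = Z_0·(Z_L + jZ_0·tanβl)/(Z_0 + jZ_L·tanβl) = 23.4 + j22.5 Ω
Γ_s = (Z_in − Z_s)/(Z_in + Z_s) = (-51.6 + j22.5)/(98.4 + j22.5), |Γ_s| = 0.558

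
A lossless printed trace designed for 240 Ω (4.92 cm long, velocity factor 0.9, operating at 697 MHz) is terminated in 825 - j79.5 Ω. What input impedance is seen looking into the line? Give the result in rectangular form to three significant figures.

λ = v/f = 0.9·c / 697 MHz = 0.387 m
βl = 2π·l/λ = 2π × 0.127 = 45.7°
tan(βl) = tan(45.7°) = 1.03
Z_in = Z_0·(Z_L + jZ_0·tanβl)/(Z_0 + jZ_L·tanβl)
     = 240·(825 + j167)/(322 + j846)

Z_in ≈ 119 − j189 Ω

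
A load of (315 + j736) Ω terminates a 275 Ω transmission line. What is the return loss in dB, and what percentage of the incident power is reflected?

RL ≈ 2.14 dB; 61.1% of incident power reflected

Γ = (40 + j736)/(590 + j736), |Γ| = 0.781
RL = −20·log₁₀(0.781) = 2.14 dB
P_refl/P_inc = |Γ|² = 0.611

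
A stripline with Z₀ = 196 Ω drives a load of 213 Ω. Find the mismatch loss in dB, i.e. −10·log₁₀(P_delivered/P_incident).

mismatch loss ≈ 0.00751 dB

Γ = (213 − 196)/(213 + 196) = 0.0416
|Γ|² = 0.00173, so P_del/P_inc = 1 − |Γ|² = 0.998
ML = −10·log₁₀(1 − |Γ|²)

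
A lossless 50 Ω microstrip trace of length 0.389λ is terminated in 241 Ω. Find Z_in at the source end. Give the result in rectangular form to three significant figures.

βl = 2π × 0.389 = 140°
tan(βl) = tan(140°) = -0.838
Z_in = Z_0·(Z_L + jZ_0·tanβl)/(Z_0 + jZ_L·tanβl)
     = 50·(241 − j41.9)/(50 − j202)

Z_in ≈ 23.7 + j53.8 Ω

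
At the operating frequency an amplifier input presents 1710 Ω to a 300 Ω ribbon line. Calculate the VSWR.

VSWR ≈ 5.7

Γ = (1710 − 300)/(1710 + 300) = 0.701
VSWR = (1 + 0.701)/(1 − 0.701)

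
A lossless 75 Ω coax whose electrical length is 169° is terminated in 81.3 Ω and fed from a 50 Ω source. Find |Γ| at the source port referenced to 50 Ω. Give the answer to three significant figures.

tan(βl) = -0.194
Z_in = Z_0·(Z_L + jZ_0·tanβl)/(Z_0 + jZ_L·tanβl) = 80.8 + j2.44 Ω
Γ_s = (Z_in − Z_s)/(Z_in + Z_s) = (30.8 + j2.44)/(131 + j2.44), |Γ_s| = 0.236

|Γ| ≈ 0.236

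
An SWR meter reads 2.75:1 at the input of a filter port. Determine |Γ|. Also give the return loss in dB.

|Γ| ≈ 0.467; return loss ≈ 6.62 dB

|Γ| = (S − 1)/(S + 1) = (2.75 − 1)/(2.75 + 1) = 1.75/3.75
RL = −20·log₁₀|Γ| = −20·log₁₀(0.467)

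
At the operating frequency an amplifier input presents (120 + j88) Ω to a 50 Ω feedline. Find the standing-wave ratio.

Γ = (Z_L − Z_0)/(Z_L + Z_0) = (70 + j88)/(170 + j88)
|Γ| = 112/191 = 0.587
VSWR = (1 + |Γ|)/(1 − |Γ|) = 1.59/0.413

VSWR ≈ 3.85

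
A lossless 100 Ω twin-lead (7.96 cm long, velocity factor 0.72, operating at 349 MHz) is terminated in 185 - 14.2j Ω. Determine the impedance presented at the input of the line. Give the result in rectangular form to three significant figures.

Z_in ≈ 76.5 − j50.2 Ω

λ = v/f = 0.72·c / 349 MHz = 0.619 m
βl = 2π·l/λ = 2π × 0.129 = 46.3°
tan(βl) = tan(46.3°) = 1.05
Z_in = Z_0·(Z_L + jZ_0·tanβl)/(Z_0 + jZ_L·tanβl)
     = 100·(185 + j90.4)/(115 + j194)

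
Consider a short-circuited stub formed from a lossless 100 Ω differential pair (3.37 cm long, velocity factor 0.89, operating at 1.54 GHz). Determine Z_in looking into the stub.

λ = v/f = 0.89·c / 1.54 GHz = 0.173 m
βl = 2π·l/λ = 2π × 0.194 = 70°
tan(βl) = 2.74
For a short-circuited stub, Z_in = jZ_0·tan(βl)

Z_in ≈ +j274 Ω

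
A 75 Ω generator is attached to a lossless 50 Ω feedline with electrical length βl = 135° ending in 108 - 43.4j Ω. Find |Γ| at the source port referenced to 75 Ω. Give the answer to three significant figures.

tan(βl) = -1
Z_in = Z_0·(Z_L + jZ_0·tanβl)/(Z_0 + jZ_L·tanβl) = 46.1 + j47.2 Ω
Γ_s = (Z_in − Z_s)/(Z_in + Z_s) = (-28.9 + j47.2)/(121 + j47.2), |Γ_s| = 0.426

|Γ| ≈ 0.426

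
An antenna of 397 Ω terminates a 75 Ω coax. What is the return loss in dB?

RL ≈ 3.32 dB

Γ = (397 − 75)/(397 + 75) = 0.682
RL = −20·log₁₀|Γ| = −20·log₁₀(0.682)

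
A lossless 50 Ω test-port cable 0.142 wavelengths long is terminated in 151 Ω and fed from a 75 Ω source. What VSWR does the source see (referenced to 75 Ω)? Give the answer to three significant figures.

βl = 2π × 0.142 = 51.1°
tan(βl) = 1.24
Z_in = Z_0·(Z_L + jZ_0·tanβl)/(Z_0 + jZ_L·tanβl) = 25.5 − j33.5 Ω
Γ_s = (Z_in − Z_s)/(Z_in + Z_s) = (-49.5 − j33.5)/(101 − j33.5), |Γ_s| = 0.564
VSWR = (1 + |Γ_s|)/(1 − |Γ_s|)

VSWR ≈ 3.59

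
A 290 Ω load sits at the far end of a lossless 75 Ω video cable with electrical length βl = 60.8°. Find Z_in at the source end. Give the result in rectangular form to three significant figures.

tan(βl) = tan(60.8°) = 1.79
Z_in = Z_0·(Z_L + jZ_0·tanβl)/(Z_0 + jZ_L·tanβl)
     = 75·(290 + j134)/(75 + j519)

Z_in ≈ 24.9 − j38.3 Ω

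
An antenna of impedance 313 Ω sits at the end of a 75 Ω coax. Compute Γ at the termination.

Γ = 0.613

Γ = (Z_L − Z_0)/(Z_L + Z_0) = (313 − 75)/(313 + 75) = 238/388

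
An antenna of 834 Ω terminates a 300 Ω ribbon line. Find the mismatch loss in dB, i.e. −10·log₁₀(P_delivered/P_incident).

mismatch loss ≈ 1.09 dB

Γ = (834 − 300)/(834 + 300) = 0.471
|Γ|² = 0.222, so P_del/P_inc = 1 − |Γ|² = 0.778
ML = −10·log₁₀(1 − |Γ|²)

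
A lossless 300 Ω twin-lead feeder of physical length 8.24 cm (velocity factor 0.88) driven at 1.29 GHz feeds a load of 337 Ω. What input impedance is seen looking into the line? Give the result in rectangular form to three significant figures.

λ = v/f = 0.88·c / 1.29 GHz = 0.205 m
βl = 2π·l/λ = 2π × 0.403 = 145°
tan(βl) = tan(145°) = -0.702
Z_in = Z_0·(Z_L + jZ_0·tanβl)/(Z_0 + jZ_L·tanβl)
     = 300·(337 − j210)/(300 − j236)

Z_in ≈ 310 + j34 Ω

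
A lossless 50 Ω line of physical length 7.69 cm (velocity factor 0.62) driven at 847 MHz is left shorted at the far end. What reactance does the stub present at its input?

λ = v/f = 0.62·c / 847 MHz = 0.22 m
βl = 2π·l/λ = 2π × 0.35 = 126°
tan(βl) = -1.37
For a shorted stub, Z_in = jZ_0·tan(βl)

X_in ≈ -68.7 Ω (capacitive)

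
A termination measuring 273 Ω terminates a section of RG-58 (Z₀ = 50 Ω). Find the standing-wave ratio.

VSWR ≈ 5.46

For a purely resistive load, VSWR = R_L/Z_0 or Z_0/R_L (whichever > 1) = 273/50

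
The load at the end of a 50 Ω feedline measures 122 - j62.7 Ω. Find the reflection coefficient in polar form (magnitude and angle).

Γ ≈ 0.522 ∠ -21°

Γ = (Z_L − Z_0)/(Z_L + Z_0) = (72 − j62.7)/(172 − j62.7)
|Γ| = 95.5/183 = 0.522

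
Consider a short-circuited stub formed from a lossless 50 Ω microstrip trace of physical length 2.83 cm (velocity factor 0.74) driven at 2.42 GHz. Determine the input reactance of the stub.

λ = v/f = 0.74·c / 2.42 GHz = 0.0917 m
βl = 2π·l/λ = 2π × 0.308 = 111°
tan(βl) = -2.6
For a short-circuited stub, Z_in = jZ_0·tan(βl)

X_in ≈ -130 Ω (capacitive)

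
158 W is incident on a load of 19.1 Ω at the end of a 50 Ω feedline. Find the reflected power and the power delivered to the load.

P_reflected ≈ 31.6 W; P_delivered ≈ 126 W

Γ = (19.1 − 50)/(19.1 + 50) = -0.447
|Γ|² = 0.2
P_refl = |Γ|²·P_inc = 31.6 W, P_del = (1 − |Γ|²)·P_inc = 126 W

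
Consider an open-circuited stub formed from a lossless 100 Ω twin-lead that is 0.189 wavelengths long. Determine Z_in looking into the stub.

βl = 2π × 0.189 = 68°
tan(βl) = 2.48
For an open-circuited stub, Z_in = −jZ_0·cot(βl) = −jZ_0/tan(βl)

Z_in ≈ −j40.3 Ω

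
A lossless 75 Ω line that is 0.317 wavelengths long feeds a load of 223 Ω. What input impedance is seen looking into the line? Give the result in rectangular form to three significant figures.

Z_in ≈ 29.6 + j29.1 Ω

βl = 2π × 0.317 = 114°
tan(βl) = tan(114°) = -2.23
Z_in = Z_0·(Z_L + jZ_0·tanβl)/(Z_0 + jZ_L·tanβl)
     = 75·(223 − j168)/(75 − j498)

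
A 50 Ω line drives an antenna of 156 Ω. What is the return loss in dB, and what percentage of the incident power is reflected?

RL ≈ 5.77 dB; 26.5% of incident power reflected

Γ = (156 − 50)/(156 + 50) = 0.515
RL = −20·log₁₀(0.515) = 5.77 dB
P_refl/P_inc = |Γ|² = 0.265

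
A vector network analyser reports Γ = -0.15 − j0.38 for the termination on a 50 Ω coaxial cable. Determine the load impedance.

Z_L ≈ 28.4 − j25.9 Ω

Z_L = Z_0·(1 + Γ)/(1 − Γ) = 50·(0.85 − j0.38)/(1.15 + j0.38)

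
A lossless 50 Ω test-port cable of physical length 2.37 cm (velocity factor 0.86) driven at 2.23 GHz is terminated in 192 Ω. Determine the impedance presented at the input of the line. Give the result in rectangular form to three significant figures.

Z_in ≈ 14 − j13.5 Ω

λ = v/f = 0.86·c / 2.23 GHz = 0.116 m
βl = 2π·l/λ = 2π × 0.205 = 73.7°
tan(βl) = tan(73.7°) = 3.43
Z_in = Z_0·(Z_L + jZ_0·tanβl)/(Z_0 + jZ_L·tanβl)
     = 50·(192 + j171)/(50 + j659)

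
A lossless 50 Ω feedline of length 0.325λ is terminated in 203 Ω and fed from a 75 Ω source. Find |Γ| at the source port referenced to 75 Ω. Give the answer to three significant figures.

|Γ| ≈ 0.688

βl = 2π × 0.325 = 117°
tan(βl) = -1.96
Z_in = Z_0·(Z_L + jZ_0·tanβl)/(Z_0 + jZ_L·tanβl) = 15.3 + j23.6 Ω
Γ_s = (Z_in − Z_s)/(Z_in + Z_s) = (-59.7 + j23.6)/(90.3 + j23.6), |Γ_s| = 0.688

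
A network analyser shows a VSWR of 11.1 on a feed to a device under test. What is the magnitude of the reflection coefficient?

|Γ| ≈ 0.835

|Γ| = (S − 1)/(S + 1) = (11.1 − 1)/(11.1 + 1) = 10.1/12.1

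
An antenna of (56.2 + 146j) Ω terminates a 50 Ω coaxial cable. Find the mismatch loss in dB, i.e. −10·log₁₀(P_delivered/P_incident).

Γ = (6.2 + j146)/(106.2 + j146), |Γ| = 0.809
|Γ|² = 0.655, so P_del/P_inc = 1 − |Γ|² = 0.345
ML = −10·log₁₀(1 − |Γ|²)

mismatch loss ≈ 4.62 dB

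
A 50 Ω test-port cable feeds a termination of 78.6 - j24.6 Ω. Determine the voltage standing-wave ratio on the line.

VSWR ≈ 1.81

Γ = (Z_L − Z_0)/(Z_L + Z_0) = (28.6 − j24.6)/(128.6 − j24.6)
|Γ| = 37.7/131 = 0.288
VSWR = (1 + |Γ|)/(1 − |Γ|) = 1.29/0.712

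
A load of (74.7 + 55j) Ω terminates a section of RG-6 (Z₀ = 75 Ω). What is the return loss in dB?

RL ≈ 9.25 dB

Γ = (-0.3 + j55)/(149.7 + j55), |Γ| = 0.345
RL = −20·log₁₀|Γ| = −20·log₁₀(0.345)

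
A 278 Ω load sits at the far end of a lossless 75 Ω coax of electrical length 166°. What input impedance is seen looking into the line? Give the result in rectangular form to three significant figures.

Z_in ≈ 159 + j128 Ω

tan(βl) = tan(166°) = -0.249
Z_in = Z_0·(Z_L + jZ_0·tanβl)/(Z_0 + jZ_L·tanβl)
     = 75·(278 − j18.7)/(75 − j69.3)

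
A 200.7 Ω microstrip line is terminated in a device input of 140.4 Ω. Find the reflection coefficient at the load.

Γ = (Z_L − Z_0)/(Z_L + Z_0) = (140.4 − 200.7)/(140.4 + 200.7) = -60.3/341.1

Γ = -0.177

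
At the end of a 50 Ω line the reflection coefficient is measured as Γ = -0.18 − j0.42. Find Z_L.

Z_L = Z_0·(1 + Γ)/(1 − Γ) = 50·(0.82 − j0.42)/(1.18 + j0.42)

Z_L ≈ 25.2 − j26.8 Ω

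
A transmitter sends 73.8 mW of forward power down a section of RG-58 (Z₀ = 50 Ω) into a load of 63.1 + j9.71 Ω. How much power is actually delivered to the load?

P_delivered ≈ 72.3 mW

|Γ| = |(13.1 + j9.71)/(113.1 + j9.71)| = 0.144
|Γ|² = 0.0206
P_refl = |Γ|²·P_inc = 1.52 mW, P_del = (1 − |Γ|²)·P_inc = 72.3 mW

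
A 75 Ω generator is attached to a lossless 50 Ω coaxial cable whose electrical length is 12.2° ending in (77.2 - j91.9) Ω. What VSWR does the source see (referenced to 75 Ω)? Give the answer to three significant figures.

VSWR ≈ 3.71

tan(βl) = 0.216
Z_in = Z_0·(Z_L + jZ_0·tanβl)/(Z_0 + jZ_L·tanβl) = 39.1 − j67.4 Ω
Γ_s = (Z_in − Z_s)/(Z_in + Z_s) = (-35.9 − j67.4)/(114 − j67.4), |Γ_s| = 0.576
VSWR = (1 + |Γ_s|)/(1 − |Γ_s|)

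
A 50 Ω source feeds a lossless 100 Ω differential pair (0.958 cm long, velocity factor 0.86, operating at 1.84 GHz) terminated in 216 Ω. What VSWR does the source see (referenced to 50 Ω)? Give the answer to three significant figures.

VSWR ≈ 3.85

λ = v/f = 0.86·c / 1.84 GHz = 0.14 m
βl = 2π·l/λ = 2π × 0.0683 = 24.6°
tan(βl) = 0.458
Z_in = Z_0·(Z_L + jZ_0·tanβl)/(Z_0 + jZ_L·tanβl) = 132 − j84.8 Ω
Γ_s = (Z_in − Z_s)/(Z_in + Z_s) = (82.1 − j84.8)/(182 − j84.8), |Γ_s| = 0.588
VSWR = (1 + |Γ_s|)/(1 − |Γ_s|)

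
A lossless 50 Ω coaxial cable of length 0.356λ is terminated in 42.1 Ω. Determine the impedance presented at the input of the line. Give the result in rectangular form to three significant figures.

βl = 2π × 0.356 = 128°
tan(βl) = tan(128°) = -1.27
Z_in = Z_0·(Z_L + jZ_0·tanβl)/(Z_0 + jZ_L·tanβl)
     = 50·(42.1 − j63.6)/(50 − j53.6)

Z_in ≈ 51.3 − j8.62 Ω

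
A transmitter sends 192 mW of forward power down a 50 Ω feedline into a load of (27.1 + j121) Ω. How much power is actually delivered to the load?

|Γ| = |(-22.9 + j121)/(77.1 + j121)| = 0.858
|Γ|² = 0.737
P_refl = |Γ|²·P_inc = 141 mW, P_del = (1 − |Γ|²)·P_inc = 50.6 mW

P_delivered ≈ 50.6 mW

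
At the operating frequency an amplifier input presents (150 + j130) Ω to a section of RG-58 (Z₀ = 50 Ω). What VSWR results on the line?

VSWR ≈ 5.4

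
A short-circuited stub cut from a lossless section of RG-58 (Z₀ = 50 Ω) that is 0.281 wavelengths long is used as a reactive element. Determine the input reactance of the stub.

X_in ≈ -253 Ω (capacitive)

βl = 2π × 0.281 = 101°
tan(βl) = -5.07
For a short-circuited stub, Z_in = jZ_0·tan(βl)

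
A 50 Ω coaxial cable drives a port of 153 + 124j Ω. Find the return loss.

Γ = (103 + j124)/(203 + j124), |Γ| = 0.678
RL = −20·log₁₀|Γ| = −20·log₁₀(0.678)

RL ≈ 3.38 dB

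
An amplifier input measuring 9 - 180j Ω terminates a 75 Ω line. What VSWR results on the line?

Γ = (Z_L − Z_0)/(Z_L + Z_0) = (-66 − j180)/(84 − j180)
|Γ| = 192/199 = 0.965
VSWR = (1 + |Γ|)/(1 − |Γ|) = 1.97/0.0348

VSWR ≈ 56.4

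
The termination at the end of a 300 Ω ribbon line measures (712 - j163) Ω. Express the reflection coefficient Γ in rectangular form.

Γ = (Z_L − Z_0)/(Z_L + Z_0) = (412 − j163)/(1012 − j163)

Γ ≈ 0.422 − j0.0931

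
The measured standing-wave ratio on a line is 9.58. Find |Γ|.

|Γ| = (S − 1)/(S + 1) = (9.58 − 1)/(9.58 + 1) = 8.58/10.6

|Γ| ≈ 0.811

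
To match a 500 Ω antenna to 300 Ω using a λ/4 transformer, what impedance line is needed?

Z_qwt ≈ 387 Ω

Z_qwt = √(Z_0·R_L) = √(300 × 500) = √150000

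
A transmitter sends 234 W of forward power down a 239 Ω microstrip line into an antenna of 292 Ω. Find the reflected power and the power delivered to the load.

Γ = (292 − 239)/(292 + 239) = 0.0998
|Γ|² = 0.00996
P_refl = |Γ|²·P_inc = 2.33 W, P_del = (1 − |Γ|²)·P_inc = 232 W

P_reflected ≈ 2.33 W; P_delivered ≈ 232 W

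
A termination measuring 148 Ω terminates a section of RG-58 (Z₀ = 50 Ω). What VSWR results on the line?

VSWR ≈ 2.96

Γ = (148 − 50)/(148 + 50) = 0.495
VSWR = (1 + 0.495)/(1 − 0.495)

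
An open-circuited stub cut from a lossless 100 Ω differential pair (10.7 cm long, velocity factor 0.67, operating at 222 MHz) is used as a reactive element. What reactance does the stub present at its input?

λ = v/f = 0.67·c / 222 MHz = 0.905 m
βl = 2π·l/λ = 2π × 0.118 = 42.5°
tan(βl) = 0.918
For an open-circuited stub, Z_in = −jZ_0·cot(βl) = −jZ_0/tan(βl)

X_in ≈ -109 Ω (capacitive)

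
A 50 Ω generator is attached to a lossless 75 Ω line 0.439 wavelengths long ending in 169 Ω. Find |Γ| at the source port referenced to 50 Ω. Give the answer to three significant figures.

|Γ| ≈ 0.518

βl = 2π × 0.439 = 158°
tan(βl) = -0.403
Z_in = Z_0·(Z_L + jZ_0·tanβl)/(Z_0 + jZ_L·tanβl) = 108 + j67.5 Ω
Γ_s = (Z_in − Z_s)/(Z_in + Z_s) = (57.6 + j67.5)/(158 + j67.5), |Γ_s| = 0.518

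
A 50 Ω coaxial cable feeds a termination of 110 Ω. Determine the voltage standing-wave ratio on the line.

Γ = (110 − 50)/(110 + 50) = 0.375
VSWR = (1 + 0.375)/(1 − 0.375)

VSWR ≈ 2.2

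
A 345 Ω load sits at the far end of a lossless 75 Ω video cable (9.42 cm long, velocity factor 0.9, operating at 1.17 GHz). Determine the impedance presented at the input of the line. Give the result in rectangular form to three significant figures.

λ = v/f = 0.9·c / 1.17 GHz = 0.231 m
βl = 2π·l/λ = 2π × 0.408 = 147°
tan(βl) = tan(147°) = -0.651
Z_in = Z_0·(Z_L + jZ_0·tanβl)/(Z_0 + jZ_L·tanβl)
     = 75·(345 − j48.8)/(75 − j224)

Z_in ≈ 49.3 + j98.8 Ω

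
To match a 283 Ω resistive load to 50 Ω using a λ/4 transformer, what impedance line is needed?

Z_qwt = √(Z_0·R_L) = √(50 × 283) = √14150

Z_qwt ≈ 119 Ω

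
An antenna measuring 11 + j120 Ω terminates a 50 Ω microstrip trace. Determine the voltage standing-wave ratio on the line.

Γ = (Z_L − Z_0)/(Z_L + Z_0) = (-39 + j120)/(61 + j120)
|Γ| = 126/135 = 0.937
VSWR = (1 + |Γ|)/(1 − |Γ|) = 1.94/0.0627

VSWR ≈ 30.9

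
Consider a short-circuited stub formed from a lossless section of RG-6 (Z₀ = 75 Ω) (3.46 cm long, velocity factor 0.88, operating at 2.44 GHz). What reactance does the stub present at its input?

X_in ≈ -160 Ω (capacitive)

λ = v/f = 0.88·c / 2.44 GHz = 0.108 m
βl = 2π·l/λ = 2π × 0.32 = 115°
tan(βl) = -2.13
For a short-circuited stub, Z_in = jZ_0·tan(βl)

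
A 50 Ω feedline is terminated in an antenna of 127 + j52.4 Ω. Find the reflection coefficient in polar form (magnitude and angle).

Γ = (Z_L − Z_0)/(Z_L + Z_0) = (77 + j52.4)/(177 + j52.4)
|Γ| = 93.1/185 = 0.505

Γ ≈ 0.505 ∠ 17.7°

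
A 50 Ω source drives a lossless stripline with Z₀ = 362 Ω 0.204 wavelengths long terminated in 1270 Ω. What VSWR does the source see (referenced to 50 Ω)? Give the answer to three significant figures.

βl = 2π × 0.204 = 73.4°
tan(βl) = 3.36
Z_in = Z_0·(Z_L + jZ_0·tanβl)/(Z_0 + jZ_L·tanβl) = 112 − j98.2 Ω
Γ_s = (Z_in − Z_s)/(Z_in + Z_s) = (61.5 − j98.2)/(162 − j98.2), |Γ_s| = 0.613
VSWR = (1 + |Γ_s|)/(1 − |Γ_s|)

VSWR ≈ 4.17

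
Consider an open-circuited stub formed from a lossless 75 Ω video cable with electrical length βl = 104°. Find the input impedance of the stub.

tan(βl) = -4.01
For an open-circuited stub, Z_in = −jZ_0·cot(βl) = −jZ_0/tan(βl)

Z_in ≈ +j18.7 Ω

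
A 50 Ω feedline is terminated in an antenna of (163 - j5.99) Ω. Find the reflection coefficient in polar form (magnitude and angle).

Γ ≈ 0.531 ∠ -1.42°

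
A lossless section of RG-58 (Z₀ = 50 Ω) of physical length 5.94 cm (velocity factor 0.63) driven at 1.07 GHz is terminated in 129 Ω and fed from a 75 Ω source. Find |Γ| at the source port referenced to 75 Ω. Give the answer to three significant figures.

|Γ| ≈ 0.539

λ = v/f = 0.63·c / 1.07 GHz = 0.177 m
βl = 2π·l/λ = 2π × 0.336 = 121°
tan(βl) = -1.66
Z_in = Z_0·(Z_L + jZ_0·tanβl)/(Z_0 + jZ_L·tanβl) = 25 + j24.3 Ω
Γ_s = (Z_in − Z_s)/(Z_in + Z_s) = (-50 + j24.3)/(100 + j24.3), |Γ_s| = 0.539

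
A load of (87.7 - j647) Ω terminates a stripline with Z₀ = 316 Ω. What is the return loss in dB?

Γ = (-228.3 − j647)/(403.7 − j647), |Γ| = 0.9
RL = −20·log₁₀|Γ| = −20·log₁₀(0.9)

RL ≈ 0.918 dB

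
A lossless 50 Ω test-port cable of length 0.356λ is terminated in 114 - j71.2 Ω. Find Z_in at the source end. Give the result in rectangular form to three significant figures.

Z_in ≈ 32.9 + j48.5 Ω

βl = 2π × 0.356 = 128°
tan(βl) = tan(128°) = -1.27
Z_in = Z_0·(Z_L + jZ_0·tanβl)/(Z_0 + jZ_L·tanβl)
     = 50·(114 − j135)/(-40.6 − j145)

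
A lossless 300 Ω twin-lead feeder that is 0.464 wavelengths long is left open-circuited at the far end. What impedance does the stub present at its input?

βl = 2π × 0.464 = 167°
tan(βl) = -0.23
For an open-circuited stub, Z_in = −jZ_0·cot(βl) = −jZ_0/tan(βl)

Z_in ≈ +j1300 Ω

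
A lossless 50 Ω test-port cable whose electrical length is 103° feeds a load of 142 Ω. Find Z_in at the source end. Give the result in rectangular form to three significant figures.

tan(βl) = tan(103°) = -4.33
Z_in = Z_0·(Z_L + jZ_0·tanβl)/(Z_0 + jZ_L·tanβl)
     = 50·(142 − j217)/(50 − j615)

Z_in ≈ 18.4 + j10 Ω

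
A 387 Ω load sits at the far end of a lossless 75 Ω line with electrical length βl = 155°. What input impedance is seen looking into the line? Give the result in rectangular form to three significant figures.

Z_in ≈ 69.4 + j132 Ω

tan(βl) = tan(155°) = -0.466
Z_in = Z_0·(Z_L + jZ_0·tanβl)/(Z_0 + jZ_L·tanβl)
     = 75·(387 − j35)/(75 − j180)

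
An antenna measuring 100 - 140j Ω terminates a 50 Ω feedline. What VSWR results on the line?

VSWR ≈ 6.26

Γ = (Z_L − Z_0)/(Z_L + Z_0) = (50 − j140)/(150 − j140)
|Γ| = 149/205 = 0.725
VSWR = (1 + |Γ|)/(1 − |Γ|) = 1.72/0.275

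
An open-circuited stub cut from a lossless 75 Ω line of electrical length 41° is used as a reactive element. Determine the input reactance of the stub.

X_in ≈ -86.3 Ω (capacitive)

tan(βl) = 0.869
For an open-circuited stub, Z_in = −jZ_0·cot(βl) = −jZ_0/tan(βl)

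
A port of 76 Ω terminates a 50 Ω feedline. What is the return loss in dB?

Γ = (76 − 50)/(76 + 50) = 0.206
RL = −20·log₁₀|Γ| = −20·log₁₀(0.206)

RL ≈ 13.7 dB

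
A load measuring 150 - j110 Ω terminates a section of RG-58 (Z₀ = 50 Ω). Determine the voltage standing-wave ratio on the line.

VSWR ≈ 4.74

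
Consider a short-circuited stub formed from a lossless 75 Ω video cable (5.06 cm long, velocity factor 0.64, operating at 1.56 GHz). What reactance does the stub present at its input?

λ = v/f = 0.64·c / 1.56 GHz = 0.123 m
βl = 2π·l/λ = 2π × 0.411 = 148°
tan(βl) = -0.625
For a short-circuited stub, Z_in = jZ_0·tan(βl)

X_in ≈ -46.9 Ω (capacitive)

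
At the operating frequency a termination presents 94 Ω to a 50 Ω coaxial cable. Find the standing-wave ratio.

For a purely resistive load, VSWR = R_L/Z_0 or Z_0/R_L (whichever > 1) = 94/50

VSWR ≈ 1.88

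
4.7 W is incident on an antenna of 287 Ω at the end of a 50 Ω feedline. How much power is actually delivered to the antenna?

Γ = (287 − 50)/(287 + 50) = 0.703
|Γ|² = 0.495
P_refl = |Γ|²·P_inc = 2.32 W, P_del = (1 − |Γ|²)·P_inc = 2.38 W

P_delivered ≈ 2.38 W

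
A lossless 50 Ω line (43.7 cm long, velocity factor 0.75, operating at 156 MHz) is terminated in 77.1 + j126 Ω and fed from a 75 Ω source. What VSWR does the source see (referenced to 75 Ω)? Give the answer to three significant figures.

λ = v/f = 0.75·c / 156 MHz = 1.44 m
βl = 2π·l/λ = 2π × 0.303 = 109°
tan(βl) = -2.89
Z_in = Z_0·(Z_L + jZ_0·tanβl)/(Z_0 + jZ_L·tanβl) = 8.15 + j2.14 Ω
Γ_s = (Z_in − Z_s)/(Z_in + Z_s) = (-66.8 + j2.14)/(83.2 + j2.14), |Γ_s| = 0.804
VSWR = (1 + |Γ_s|)/(1 − |Γ_s|)

VSWR ≈ 9.21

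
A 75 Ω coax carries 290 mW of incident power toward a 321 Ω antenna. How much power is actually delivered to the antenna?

P_delivered ≈ 178 mW

Γ = (321 − 75)/(321 + 75) = 0.621
|Γ|² = 0.386
P_refl = |Γ|²·P_inc = 112 mW, P_del = (1 − |Γ|²)·P_inc = 178 mW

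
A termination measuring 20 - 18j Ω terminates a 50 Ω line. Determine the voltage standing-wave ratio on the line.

VSWR ≈ 2.88

Γ = (Z_L − Z_0)/(Z_L + Z_0) = (-30 − j18)/(70 − j18)
|Γ| = 35/72.3 = 0.484
VSWR = (1 + |Γ|)/(1 − |Γ|) = 1.48/0.516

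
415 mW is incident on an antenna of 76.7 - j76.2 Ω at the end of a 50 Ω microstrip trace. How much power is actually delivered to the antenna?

P_delivered ≈ 291 mW

|Γ| = |(26.7 − j76.2)/(126.7 − j76.2)| = 0.546
|Γ|² = 0.298
P_refl = |Γ|²·P_inc = 124 mW, P_del = (1 − |Γ|²)·P_inc = 291 mW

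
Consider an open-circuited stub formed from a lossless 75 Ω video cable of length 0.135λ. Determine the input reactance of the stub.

βl = 2π × 0.135 = 48.6°
tan(βl) = 1.13
For an open-circuited stub, Z_in = −jZ_0·cot(βl) = −jZ_0/tan(βl)

X_in ≈ -66.1 Ω (capacitive)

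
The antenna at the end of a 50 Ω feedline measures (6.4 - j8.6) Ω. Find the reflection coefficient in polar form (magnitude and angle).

Γ = (Z_L − Z_0)/(Z_L + Z_0) = (-43.6 − j8.6)/(56.4 − j8.6)
|Γ| = 44.4/57.1 = 0.779

Γ ≈ 0.779 ∠ -160°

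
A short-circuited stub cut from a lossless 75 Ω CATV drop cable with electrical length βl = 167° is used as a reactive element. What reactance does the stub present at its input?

tan(βl) = -0.231
For a short-circuited stub, Z_in = jZ_0·tan(βl)

X_in ≈ -17.3 Ω (capacitive)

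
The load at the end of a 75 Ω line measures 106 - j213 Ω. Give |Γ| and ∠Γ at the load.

Γ ≈ 0.77 ∠ -32.1°

Γ = (Z_L − Z_0)/(Z_L + Z_0) = (31 − j213)/(181 − j213)
|Γ| = 215/280 = 0.77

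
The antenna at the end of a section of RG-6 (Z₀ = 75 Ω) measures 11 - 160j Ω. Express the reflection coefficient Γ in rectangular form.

Γ ≈ 0.609 − j0.727

Γ = (Z_L − Z_0)/(Z_L + Z_0) = (-64 − j160)/(86 − j160)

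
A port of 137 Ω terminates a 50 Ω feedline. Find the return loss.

Γ = (137 − 50)/(137 + 50) = 0.465
RL = −20·log₁₀|Γ| = −20·log₁₀(0.465)

RL ≈ 6.65 dB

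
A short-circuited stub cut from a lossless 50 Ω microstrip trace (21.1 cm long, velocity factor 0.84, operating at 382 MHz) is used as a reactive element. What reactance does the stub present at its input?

X_in ≈ -107 Ω (capacitive)

λ = v/f = 0.84·c / 382 MHz = 0.66 m
βl = 2π·l/λ = 2π × 0.32 = 115°
tan(βl) = -2.13
For a short-circuited stub, Z_in = jZ_0·tan(βl)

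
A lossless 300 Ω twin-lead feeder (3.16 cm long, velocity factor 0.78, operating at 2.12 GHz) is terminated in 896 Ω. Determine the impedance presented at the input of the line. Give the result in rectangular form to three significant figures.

λ = v/f = 0.78·c / 2.12 GHz = 0.11 m
βl = 2π·l/λ = 2π × 0.286 = 103°
tan(βl) = tan(103°) = -4.31
Z_in = Z_0·(Z_L + jZ_0·tanβl)/(Z_0 + jZ_L·tanβl)
     = 300·(896 − j1290)/(300 − j3860)

Z_in ≈ 105 + j61.4 Ω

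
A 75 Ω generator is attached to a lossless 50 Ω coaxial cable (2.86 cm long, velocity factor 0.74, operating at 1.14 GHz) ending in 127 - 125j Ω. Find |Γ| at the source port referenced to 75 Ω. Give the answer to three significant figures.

λ = v/f = 0.74·c / 1.14 GHz = 0.195 m
βl = 2π·l/λ = 2π × 0.147 = 52.9°
tan(βl) = 1.32
Z_in = Z_0·(Z_L + jZ_0·tanβl)/(Z_0 + jZ_L·tanβl) = 11.7 − j22.8 Ω
Γ_s = (Z_in − Z_s)/(Z_in + Z_s) = (-63.3 − j22.8)/(86.7 − j22.8), |Γ_s| = 0.75

|Γ| ≈ 0.75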